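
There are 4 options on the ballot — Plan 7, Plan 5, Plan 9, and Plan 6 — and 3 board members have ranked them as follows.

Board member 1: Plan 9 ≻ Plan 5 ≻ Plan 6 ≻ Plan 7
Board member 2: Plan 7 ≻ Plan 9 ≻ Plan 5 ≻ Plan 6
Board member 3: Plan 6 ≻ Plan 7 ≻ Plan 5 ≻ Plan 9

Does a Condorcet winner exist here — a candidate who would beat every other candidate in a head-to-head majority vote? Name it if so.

There is no Condorcet winner

Head-to-head results (3 voters total):
Plan 7 vs Plan 5: Plan 7 wins 2–1.
Plan 7 vs Plan 9: Plan 7 wins 2–1.
Plan 7 vs Plan 6: Plan 6 wins 2–1.
Plan 5 vs Plan 9: Plan 9 wins 2–1.
Plan 5 vs Plan 6: Plan 5 wins 2–1.
Plan 9 vs Plan 6: Plan 9 wins 2–1.
No candidate beats all others: Plan 7 beats Plan 5 beats Plan 6 beats Plan 7, a majority cycle.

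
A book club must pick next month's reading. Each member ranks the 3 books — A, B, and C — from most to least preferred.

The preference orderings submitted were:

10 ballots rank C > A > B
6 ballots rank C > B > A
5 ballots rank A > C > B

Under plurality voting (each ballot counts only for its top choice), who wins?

C

First-place vote totals:
  A: 5
  B: 0
  C: 16
C has the most first-place votes.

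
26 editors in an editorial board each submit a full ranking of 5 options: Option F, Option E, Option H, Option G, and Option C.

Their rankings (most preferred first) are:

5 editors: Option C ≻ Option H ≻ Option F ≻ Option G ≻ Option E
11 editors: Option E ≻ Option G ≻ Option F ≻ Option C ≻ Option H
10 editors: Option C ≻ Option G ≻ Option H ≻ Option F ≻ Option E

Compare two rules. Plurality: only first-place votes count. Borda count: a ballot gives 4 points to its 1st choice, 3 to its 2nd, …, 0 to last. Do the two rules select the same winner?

Plurality first-place counts: Option F 0, Option E 11, Option H 0, Option G 0, Option C 15 → Option C.
Borda totals: Option F 42, Option E 44, Option H 35, Option G 68, Option C 71 → Option C.
The two rules agree on Option C.

Yes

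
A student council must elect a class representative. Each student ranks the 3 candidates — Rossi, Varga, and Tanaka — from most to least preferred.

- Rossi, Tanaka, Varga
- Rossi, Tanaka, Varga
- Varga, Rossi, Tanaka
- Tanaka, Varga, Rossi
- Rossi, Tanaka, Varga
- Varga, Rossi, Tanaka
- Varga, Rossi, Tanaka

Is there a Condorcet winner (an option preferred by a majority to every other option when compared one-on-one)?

Head-to-head results (7 voters total):
Rossi vs Varga: Varga wins 4–3.
Rossi vs Tanaka: Rossi wins 6–1.
Varga vs Tanaka: Tanaka wins 4–3.
No candidate beats all others: Rossi beats Tanaka beats Varga beats Rossi, a majority cycle.

No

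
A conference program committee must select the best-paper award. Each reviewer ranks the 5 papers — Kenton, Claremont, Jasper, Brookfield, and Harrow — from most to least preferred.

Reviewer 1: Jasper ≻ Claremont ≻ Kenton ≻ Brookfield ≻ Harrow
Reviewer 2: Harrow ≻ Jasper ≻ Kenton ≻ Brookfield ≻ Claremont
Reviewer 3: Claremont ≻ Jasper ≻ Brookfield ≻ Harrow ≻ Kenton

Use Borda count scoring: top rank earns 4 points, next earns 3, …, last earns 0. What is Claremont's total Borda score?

Borda scores:
  Kenton: 2 + 2 + 0 = 4
  Claremont: 3 + 0 + 4 = 7
  Jasper: 4 + 3 + 3 = 10
  Brookfield: 1 + 1 + 2 = 4
  Harrow: 0 + 4 + 1 = 5

7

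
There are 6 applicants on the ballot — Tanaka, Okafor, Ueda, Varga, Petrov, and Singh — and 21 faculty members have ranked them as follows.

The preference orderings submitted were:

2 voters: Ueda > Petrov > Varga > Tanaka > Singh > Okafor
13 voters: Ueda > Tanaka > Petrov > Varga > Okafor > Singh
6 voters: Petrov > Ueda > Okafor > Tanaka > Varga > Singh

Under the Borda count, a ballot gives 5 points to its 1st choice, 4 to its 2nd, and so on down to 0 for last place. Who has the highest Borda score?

Borda scores:
  Tanaka: 2·2 + 13·4 + 6·2 = 68
  Okafor: 2·0 + 13·1 + 6·3 = 31
  Ueda: 2·5 + 13·5 + 6·4 = 99
  Varga: 2·3 + 13·2 + 6·1 = 38
  Petrov: 2·4 + 13·3 + 6·5 = 77
  Singh: 2·1 + 13·0 + 6·0 = 2
Ueda has the highest total.

Ueda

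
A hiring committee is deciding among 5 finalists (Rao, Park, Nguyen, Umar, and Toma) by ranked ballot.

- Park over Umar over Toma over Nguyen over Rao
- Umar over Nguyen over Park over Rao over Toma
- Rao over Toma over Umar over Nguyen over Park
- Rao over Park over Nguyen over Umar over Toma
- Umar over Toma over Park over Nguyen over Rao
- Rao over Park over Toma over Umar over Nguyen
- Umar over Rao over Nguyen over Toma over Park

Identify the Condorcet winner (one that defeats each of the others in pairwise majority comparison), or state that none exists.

Head-to-head results (7 voters total):
Rao vs Park: Rao wins 4–3.
Rao vs Nguyen: Rao wins 4–3.
Rao vs Umar: Umar wins 4–3.
Rao vs Toma: Rao wins 5–2.
Park vs Nguyen: Park wins 4–3.
Park vs Umar: Umar wins 4–3.
Park vs Toma: Park wins 4–3.
Nguyen vs Umar: Umar wins 6–1.
Nguyen vs Toma: Toma wins 4–3.
Umar vs Toma: Umar wins 5–2.
Umar beats each rival — Rao (4–3), Park (4–3), Nguyen (6–1), Toma (5–2) — so Umar is the Condorcet winner.

Umar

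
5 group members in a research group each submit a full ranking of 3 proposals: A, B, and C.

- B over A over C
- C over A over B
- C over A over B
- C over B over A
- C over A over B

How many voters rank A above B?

Ballots ranking A above B: 3.
Ballots ranking B above A: 2.
So 3 of 5 voters prefer A to B.

3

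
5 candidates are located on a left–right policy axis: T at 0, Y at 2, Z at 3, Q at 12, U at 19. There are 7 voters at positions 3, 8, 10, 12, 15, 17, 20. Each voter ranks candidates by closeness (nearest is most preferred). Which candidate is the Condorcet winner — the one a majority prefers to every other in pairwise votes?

With single-peaked preferences on a line, the Condorcet winner is the candidate closest to the median voter.
The median voter (position 12) is closest to Q at 12.
Check: Q vs T — voters closer to Q: 6 of 7.

Q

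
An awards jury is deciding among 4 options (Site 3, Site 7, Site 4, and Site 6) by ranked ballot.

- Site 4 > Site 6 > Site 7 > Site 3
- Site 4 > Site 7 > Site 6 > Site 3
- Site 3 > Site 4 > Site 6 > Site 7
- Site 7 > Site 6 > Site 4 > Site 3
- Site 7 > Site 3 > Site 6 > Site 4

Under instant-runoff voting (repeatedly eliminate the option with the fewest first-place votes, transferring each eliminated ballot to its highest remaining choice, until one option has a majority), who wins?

Round 1: Site 7 2, Site 4 2, Site 3 1, Site 6 0. Site 6 has the fewest and is eliminated.
Round 2: Site 7 2, Site 4 2, Site 3 1. Site 3 has the fewest and is eliminated.
Round 3: Site 4 3, Site 7 2. Site 4 has a majority.

Site 4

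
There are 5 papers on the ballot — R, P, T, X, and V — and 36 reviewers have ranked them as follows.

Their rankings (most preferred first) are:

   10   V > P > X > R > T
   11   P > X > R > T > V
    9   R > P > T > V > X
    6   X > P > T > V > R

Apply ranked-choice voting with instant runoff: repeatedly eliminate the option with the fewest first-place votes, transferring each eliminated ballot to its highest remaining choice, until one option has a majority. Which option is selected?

P

Round 1: P 11, V 10, R 9, X 6, T 0. T has the fewest and is eliminated.
Round 2: P 11, V 10, R 9, X 6. X has the fewest and is eliminated.
Round 3: P 17, V 10, R 9. R has the fewest and is eliminated.
Round 4: P 26, V 10. P has a majority.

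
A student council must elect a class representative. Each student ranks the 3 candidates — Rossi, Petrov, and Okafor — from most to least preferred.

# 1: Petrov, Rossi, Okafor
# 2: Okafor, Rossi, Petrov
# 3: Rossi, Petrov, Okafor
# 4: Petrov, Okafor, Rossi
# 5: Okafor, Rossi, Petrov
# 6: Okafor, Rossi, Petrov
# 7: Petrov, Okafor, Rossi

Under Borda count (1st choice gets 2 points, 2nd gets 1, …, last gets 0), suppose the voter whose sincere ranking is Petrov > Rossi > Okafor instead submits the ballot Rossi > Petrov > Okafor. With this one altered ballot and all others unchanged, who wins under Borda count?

Borda totals with the altered ballot: Rossi 7, Petrov 6, Okafor 8.
The winner is unchanged: still Okafor.

Okafor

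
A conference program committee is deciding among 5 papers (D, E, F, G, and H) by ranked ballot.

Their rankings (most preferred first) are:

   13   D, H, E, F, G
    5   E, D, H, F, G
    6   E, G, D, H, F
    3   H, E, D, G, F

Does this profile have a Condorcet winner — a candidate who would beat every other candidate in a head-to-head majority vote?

Head-to-head results (27 voters total):
D vs E: E wins 14–13.
D vs F: D wins 27–0.
D vs G: D wins 21–6.
D vs H: D wins 24–3.
E vs F: E wins 27–0.
E vs G: E wins 27–0.
E vs H: H wins 16–11.
F vs G: F wins 18–9.
F vs H: H wins 27–0.
G vs H: H wins 21–6.
No candidate beats all others: D beats H beats E beats D, a majority cycle.

No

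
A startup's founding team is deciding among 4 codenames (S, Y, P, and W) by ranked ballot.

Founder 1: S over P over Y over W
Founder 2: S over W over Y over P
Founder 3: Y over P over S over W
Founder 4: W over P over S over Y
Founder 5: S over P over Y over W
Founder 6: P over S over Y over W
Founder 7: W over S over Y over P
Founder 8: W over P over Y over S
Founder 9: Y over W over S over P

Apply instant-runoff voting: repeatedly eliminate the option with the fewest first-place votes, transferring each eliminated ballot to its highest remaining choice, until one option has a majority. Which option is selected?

Round 1: S 3, W 3, Y 2, P 1. P has the fewest and is eliminated.
Round 2: S 4, W 3, Y 2. Y has the fewest and is eliminated.
Round 3: S 5, W 4. S has a majority.

S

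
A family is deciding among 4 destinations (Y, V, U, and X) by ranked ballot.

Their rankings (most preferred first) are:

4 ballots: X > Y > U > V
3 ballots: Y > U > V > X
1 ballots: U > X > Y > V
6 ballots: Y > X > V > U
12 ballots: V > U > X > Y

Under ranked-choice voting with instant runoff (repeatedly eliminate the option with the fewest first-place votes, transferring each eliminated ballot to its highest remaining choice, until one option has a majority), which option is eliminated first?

U

Round 1: V 12, Y 9, X 4, U 1. U has the fewest and is eliminated.
Round 2: V 12, Y 9, X 5. X has the fewest and is eliminated.
Round 3: Y 14, V 12. Y has a majority.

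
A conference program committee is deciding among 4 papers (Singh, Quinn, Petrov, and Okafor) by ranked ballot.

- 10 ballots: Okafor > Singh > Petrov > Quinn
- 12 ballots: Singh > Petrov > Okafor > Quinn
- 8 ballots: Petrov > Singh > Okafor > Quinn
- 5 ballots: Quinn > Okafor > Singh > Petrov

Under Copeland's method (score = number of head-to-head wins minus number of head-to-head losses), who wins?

Singh

Pairwise results:
  Singh vs Quinn: Singh wins 30–5.
  Singh vs Petrov: Singh wins 27–8.
  Singh vs Okafor: Singh wins 20–15.
  Quinn vs Petrov: Petrov wins 30–5.
  Quinn vs Okafor: Okafor wins 30–5.
  Petrov vs Okafor: Petrov wins 20–15.
Copeland scores (wins − losses):
  Singh: 3 − 0 = 3
  Quinn: 0 − 3 = -3
  Petrov: 2 − 1 = 1
  Okafor: 1 − 2 = -1
Singh has the best Copeland score.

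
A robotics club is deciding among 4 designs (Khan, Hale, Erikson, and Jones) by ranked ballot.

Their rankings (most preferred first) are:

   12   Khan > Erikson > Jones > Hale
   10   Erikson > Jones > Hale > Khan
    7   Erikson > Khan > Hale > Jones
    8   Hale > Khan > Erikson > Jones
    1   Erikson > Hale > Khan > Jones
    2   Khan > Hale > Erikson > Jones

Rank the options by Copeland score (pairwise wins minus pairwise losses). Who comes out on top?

Khan

Pairwise results:
  Khan vs Hale: Khan wins 21–19.
  Khan vs Erikson: Khan wins 22–18.
  Khan vs Jones: Khan wins 30–10.
  Hale vs Erikson: Erikson wins 30–10.
  Hale vs Jones: Jones wins 22–18.
  Erikson vs Jones: Erikson wins 40–0.
Copeland scores (wins − losses):
  Khan: 3 − 0 = 3
  Hale: 0 − 3 = -3
  Erikson: 2 − 1 = 1
  Jones: 1 − 2 = -1
Khan has the best Copeland score.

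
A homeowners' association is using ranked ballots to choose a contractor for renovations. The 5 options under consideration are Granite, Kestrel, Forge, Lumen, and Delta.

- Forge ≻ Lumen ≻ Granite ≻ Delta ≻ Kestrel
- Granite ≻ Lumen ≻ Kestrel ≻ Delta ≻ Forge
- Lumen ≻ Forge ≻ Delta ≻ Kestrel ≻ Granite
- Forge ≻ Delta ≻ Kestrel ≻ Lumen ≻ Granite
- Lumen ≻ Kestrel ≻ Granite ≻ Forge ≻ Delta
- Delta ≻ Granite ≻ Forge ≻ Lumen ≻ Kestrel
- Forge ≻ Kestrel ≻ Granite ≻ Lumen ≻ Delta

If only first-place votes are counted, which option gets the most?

First-place vote totals:
  Granite: 1
  Kestrel: 0
  Forge: 3
  Lumen: 2
  Delta: 1
Forge has the most first-place votes.

Forge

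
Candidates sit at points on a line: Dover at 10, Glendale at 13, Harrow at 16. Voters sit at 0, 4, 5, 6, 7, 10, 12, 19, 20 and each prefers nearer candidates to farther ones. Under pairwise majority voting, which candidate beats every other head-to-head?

Dover

With single-peaked preferences on a line, the Condorcet winner is the candidate closest to the median voter.
The median voter (position 7) is closest to Dover at 10.
Check: Dover vs Glendale — voters closer to Dover: 6 of 9.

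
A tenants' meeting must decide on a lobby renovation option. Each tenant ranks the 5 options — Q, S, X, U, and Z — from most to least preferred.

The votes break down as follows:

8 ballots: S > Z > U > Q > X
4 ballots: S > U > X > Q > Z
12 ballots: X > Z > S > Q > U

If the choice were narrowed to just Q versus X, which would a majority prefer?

Ballots ranking Q above X: 8.
Ballots ranking X above Q: 4+12 = 16.
X wins the head-to-head, 16–8.

X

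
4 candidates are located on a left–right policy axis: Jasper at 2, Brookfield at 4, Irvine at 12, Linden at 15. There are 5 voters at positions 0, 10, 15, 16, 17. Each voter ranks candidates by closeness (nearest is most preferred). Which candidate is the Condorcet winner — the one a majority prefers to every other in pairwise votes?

With single-peaked preferences on a line, the Condorcet winner is the candidate closest to the median voter.
The median voter (position 15) is closest to Linden at 15.
Check: Linden vs Irvine — voters closer to Linden: 3 of 5.

Linden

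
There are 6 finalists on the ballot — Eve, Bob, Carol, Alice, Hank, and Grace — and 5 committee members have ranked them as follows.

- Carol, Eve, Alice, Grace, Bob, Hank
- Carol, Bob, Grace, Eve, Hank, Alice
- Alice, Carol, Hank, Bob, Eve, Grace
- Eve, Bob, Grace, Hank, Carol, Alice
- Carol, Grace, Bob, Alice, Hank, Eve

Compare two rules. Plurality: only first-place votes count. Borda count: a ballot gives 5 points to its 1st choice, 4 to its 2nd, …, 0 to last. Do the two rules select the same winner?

Yes

Plurality first-place counts: Eve 1, Bob 0, Carol 3, Alice 1, Hank 0, Grace 0 → Carol.
Borda totals: Eve 12, Bob 14, Carol 20, Alice 10, Hank 7, Grace 12 → Carol.
The two rules agree on Carol.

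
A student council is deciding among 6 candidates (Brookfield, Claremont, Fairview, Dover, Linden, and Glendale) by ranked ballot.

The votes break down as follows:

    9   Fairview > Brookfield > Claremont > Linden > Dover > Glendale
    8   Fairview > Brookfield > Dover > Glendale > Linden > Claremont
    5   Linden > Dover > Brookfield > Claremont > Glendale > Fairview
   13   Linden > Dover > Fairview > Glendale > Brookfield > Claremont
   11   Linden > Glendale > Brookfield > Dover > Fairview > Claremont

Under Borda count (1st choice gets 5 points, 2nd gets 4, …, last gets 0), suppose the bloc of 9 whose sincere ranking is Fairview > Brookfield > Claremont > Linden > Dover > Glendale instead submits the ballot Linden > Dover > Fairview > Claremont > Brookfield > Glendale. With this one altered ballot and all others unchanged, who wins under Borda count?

Borda totals with the altered ballot: Brookfield 102, Claremont 28, Fairview 117, Dover 154, Linden 198, Glendale 91.
The winner is unchanged: still Linden.

Linden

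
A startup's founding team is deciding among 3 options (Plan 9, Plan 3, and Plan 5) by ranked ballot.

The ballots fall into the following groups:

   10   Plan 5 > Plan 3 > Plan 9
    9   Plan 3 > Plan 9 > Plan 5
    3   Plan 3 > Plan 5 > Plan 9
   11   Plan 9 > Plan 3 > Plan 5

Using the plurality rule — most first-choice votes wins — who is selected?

First-place vote totals:
  Plan 9: 11
  Plan 3: 12
  Plan 5: 10
Plan 3 has the most first-place votes.

Plan 3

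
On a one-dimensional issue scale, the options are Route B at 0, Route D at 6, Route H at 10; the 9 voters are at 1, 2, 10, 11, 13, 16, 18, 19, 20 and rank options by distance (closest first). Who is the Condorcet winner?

With single-peaked preferences on a line, the Condorcet winner is the candidate closest to the median voter.
The median voter (position 13) is closest to Route H at 10.
Check: Route H vs Route D — voters closer to Route H: 7 of 9.

Route H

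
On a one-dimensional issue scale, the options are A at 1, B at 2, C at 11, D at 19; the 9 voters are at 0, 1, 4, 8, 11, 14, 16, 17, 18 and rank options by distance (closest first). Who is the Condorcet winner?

With single-peaked preferences on a line, the Condorcet winner is the candidate closest to the median voter.
The median voter (position 11) is closest to C at 11.
Check: C vs D — voters closer to C: 6 of 9.

C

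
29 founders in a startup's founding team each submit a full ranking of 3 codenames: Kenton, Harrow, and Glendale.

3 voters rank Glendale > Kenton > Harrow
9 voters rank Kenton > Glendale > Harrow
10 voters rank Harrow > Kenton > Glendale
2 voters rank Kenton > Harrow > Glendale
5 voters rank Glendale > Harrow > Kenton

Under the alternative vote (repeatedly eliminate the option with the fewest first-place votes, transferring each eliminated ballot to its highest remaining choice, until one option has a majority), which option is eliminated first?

Round 1: Kenton 11, Harrow 10, Glendale 8. Glendale has the fewest and is eliminated.
Round 2: Harrow 15, Kenton 14. Harrow has a majority.

Glendale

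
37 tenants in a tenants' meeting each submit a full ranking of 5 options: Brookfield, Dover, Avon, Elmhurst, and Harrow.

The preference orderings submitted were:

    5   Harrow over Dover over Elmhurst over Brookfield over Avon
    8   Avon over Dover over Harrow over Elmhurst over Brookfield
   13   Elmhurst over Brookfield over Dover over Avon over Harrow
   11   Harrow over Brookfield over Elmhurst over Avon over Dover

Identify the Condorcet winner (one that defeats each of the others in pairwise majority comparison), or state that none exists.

Head-to-head results (37 voters total):
Brookfield vs Dover: Brookfield wins 24–13.
Brookfield vs Avon: Brookfield wins 29–8.
Brookfield vs Elmhurst: Elmhurst wins 26–11.
Brookfield vs Harrow: Harrow wins 24–13.
Dover vs Avon: Avon wins 19–18.
Dover vs Elmhurst: Elmhurst wins 24–13.
Dover vs Harrow: Dover wins 21–16.
Avon vs Elmhurst: Elmhurst wins 29–8.
Avon vs Harrow: Avon wins 21–16.
Elmhurst vs Harrow: Harrow wins 24–13.
No candidate beats all others: Brookfield beats Dover beats Harrow beats Brookfield, a majority cycle.

There is no Condorcet winner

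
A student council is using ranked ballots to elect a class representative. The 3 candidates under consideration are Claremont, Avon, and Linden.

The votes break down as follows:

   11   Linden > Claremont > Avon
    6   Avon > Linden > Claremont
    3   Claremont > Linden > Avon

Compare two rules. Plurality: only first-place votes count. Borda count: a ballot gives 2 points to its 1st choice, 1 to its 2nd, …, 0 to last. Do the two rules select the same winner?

Yes

Plurality first-place counts: Claremont 3, Avon 6, Linden 11 → Linden.
Borda totals: Claremont 17, Avon 12, Linden 31 → Linden.
The two rules agree on Linden.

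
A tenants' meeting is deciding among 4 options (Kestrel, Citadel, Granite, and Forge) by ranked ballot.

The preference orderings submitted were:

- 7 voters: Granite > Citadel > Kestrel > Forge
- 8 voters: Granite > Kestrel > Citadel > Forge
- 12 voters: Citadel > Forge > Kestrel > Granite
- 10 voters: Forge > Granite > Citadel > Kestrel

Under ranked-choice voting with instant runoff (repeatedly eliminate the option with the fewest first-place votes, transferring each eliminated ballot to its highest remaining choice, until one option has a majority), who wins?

Round 1: Granite 15, Citadel 12, Forge 10, Kestrel 0. Kestrel has the fewest and is eliminated.
Round 2: Granite 15, Citadel 12, Forge 10. Forge has the fewest and is eliminated.
Round 3: Granite 25, Citadel 12. Granite has a majority.

Granite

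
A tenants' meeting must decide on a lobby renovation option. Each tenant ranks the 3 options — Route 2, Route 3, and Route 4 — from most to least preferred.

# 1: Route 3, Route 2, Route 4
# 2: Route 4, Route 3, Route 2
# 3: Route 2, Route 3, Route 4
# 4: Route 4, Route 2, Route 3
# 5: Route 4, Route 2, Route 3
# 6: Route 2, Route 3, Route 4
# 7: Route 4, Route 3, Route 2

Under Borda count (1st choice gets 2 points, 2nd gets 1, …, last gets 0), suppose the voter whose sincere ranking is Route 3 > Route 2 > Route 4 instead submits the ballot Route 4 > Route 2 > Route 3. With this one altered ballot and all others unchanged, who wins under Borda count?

Route 4

Borda totals with the altered ballot: Route 2 7, Route 3 4, Route 4 10.
The winner is unchanged: still Route 4.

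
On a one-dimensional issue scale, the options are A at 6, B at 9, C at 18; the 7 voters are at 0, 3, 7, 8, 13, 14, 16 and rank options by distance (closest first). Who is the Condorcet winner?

B

With single-peaked preferences on a line, the Condorcet winner is the candidate closest to the median voter.
The median voter (position 8) is closest to B at 9.
Check: B vs C — voters closer to B: 5 of 7.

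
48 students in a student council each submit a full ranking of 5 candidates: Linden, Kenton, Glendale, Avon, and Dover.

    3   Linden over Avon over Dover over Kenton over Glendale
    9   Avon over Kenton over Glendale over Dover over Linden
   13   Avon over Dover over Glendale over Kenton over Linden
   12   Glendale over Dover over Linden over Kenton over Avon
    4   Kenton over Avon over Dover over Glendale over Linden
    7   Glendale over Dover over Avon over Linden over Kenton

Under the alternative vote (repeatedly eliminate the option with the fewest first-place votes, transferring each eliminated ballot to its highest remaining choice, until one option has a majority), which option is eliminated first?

Dover

Round 1: Avon 22, Glendale 19, Kenton 4, Linden 3, Dover 0. Dover has the fewest and is eliminated.
Round 2: Avon 22, Glendale 19, Kenton 4, Linden 3. Linden has the fewest and is eliminated.
Round 3: Avon 25, Glendale 19, Kenton 4. Avon has a majority.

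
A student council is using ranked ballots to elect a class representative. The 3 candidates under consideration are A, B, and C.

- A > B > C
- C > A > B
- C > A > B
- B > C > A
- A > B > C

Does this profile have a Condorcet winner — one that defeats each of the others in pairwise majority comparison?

No

Head-to-head results (5 voters total):
A vs B: A wins 4–1.
A vs C: C wins 3–2.
B vs C: B wins 3–2.
No candidate beats all others: A beats B beats C beats A, a majority cycle.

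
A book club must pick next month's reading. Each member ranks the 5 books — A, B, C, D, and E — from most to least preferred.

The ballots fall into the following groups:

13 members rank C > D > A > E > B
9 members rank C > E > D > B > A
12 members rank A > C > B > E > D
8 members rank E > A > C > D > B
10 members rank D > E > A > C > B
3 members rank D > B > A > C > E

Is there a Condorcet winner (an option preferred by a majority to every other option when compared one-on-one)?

No

Head-to-head results (55 voters total):
A vs B: A wins 43–12.
A vs C: A wins 33–22.
A vs D: D wins 35–20.
A vs E: A wins 28–27.
B vs C: C wins 52–3.
B vs D: D wins 43–12.
B vs E: E wins 40–15.
C vs D: C wins 42–13.
C vs E: C wins 37–18.
D vs E: E wins 29–26.
No candidate beats all others: A beats C beats D beats A, a majority cycle.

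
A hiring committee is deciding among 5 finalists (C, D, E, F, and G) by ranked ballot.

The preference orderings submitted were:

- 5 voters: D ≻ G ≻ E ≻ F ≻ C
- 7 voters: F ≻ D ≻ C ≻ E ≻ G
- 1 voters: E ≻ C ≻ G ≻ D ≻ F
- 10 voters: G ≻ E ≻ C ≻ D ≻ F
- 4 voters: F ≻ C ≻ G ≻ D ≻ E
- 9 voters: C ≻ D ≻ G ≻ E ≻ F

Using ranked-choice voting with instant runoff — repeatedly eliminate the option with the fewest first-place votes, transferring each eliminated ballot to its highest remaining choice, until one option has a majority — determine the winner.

G

Round 1: F 11, G 10, C 9, D 5, E 1. E has the fewest and is eliminated.
Round 2: F 11, C 10, G 10, D 5. D has the fewest and is eliminated.
Round 3: G 15, F 11, C 10. C has the fewest and is eliminated.
Round 4: G 25, F 11. G has a majority.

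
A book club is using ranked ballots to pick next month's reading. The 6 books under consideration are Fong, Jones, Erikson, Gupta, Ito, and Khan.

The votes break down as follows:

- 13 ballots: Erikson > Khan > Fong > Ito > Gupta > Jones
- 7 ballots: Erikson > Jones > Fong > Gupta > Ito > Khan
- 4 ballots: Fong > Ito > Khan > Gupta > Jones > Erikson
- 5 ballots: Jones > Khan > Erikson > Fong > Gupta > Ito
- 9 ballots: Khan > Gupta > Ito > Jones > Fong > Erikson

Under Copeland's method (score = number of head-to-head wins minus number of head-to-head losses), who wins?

Erikson

Pairwise results:
  Fong vs Jones: Jones wins 21–17.
  Fong vs Erikson: Erikson wins 25–13.
  Fong vs Gupta: Fong wins 29–9.
  Fong vs Ito: Fong wins 29–9.
  Fong vs Khan: Khan wins 27–11.
  Jones vs Erikson: Erikson wins 20–18.
  Jones vs Gupta: Gupta wins 26–12.
  Jones vs Ito: Ito wins 26–12.
  Jones vs Khan: Khan wins 26–12.
  Erikson vs Gupta: Erikson wins 25–13.
  Erikson vs Ito: Erikson wins 25–13.
  Erikson vs Khan: Erikson wins 20–18.
  Gupta vs Ito: Gupta wins 21–17.
  Gupta vs Khan: Khan wins 31–7.
  Ito vs Khan: Khan wins 27–11.
Copeland scores (wins − losses):
  Fong: 2 − 3 = -1
  Jones: 1 − 4 = -3
  Erikson: 5 − 0 = 5
  Gupta: 2 − 3 = -1
  Ito: 1 − 4 = -3
  Khan: 4 − 1 = 3
Erikson has the best Copeland score.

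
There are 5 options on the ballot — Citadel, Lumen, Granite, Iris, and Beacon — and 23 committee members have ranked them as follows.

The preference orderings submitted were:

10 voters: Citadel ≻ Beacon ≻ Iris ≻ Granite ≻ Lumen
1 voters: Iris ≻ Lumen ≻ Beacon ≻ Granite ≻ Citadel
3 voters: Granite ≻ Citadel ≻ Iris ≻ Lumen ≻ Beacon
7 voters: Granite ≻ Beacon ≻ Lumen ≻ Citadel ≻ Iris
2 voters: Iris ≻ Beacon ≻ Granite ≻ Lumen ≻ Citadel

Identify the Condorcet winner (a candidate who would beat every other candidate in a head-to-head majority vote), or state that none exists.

Head-to-head results (23 voters total):
Citadel vs Lumen: Citadel wins 13–10.
Citadel vs Granite: Granite wins 13–10.
Citadel vs Iris: Citadel wins 20–3.
Citadel vs Beacon: Citadel wins 13–10.
Lumen vs Granite: Granite wins 22–1.
Lumen vs Iris: Iris wins 16–7.
Lumen vs Beacon: Beacon wins 19–4.
Granite vs Iris: Iris wins 13–10.
Granite vs Beacon: Beacon wins 13–10.
Iris vs Beacon: Beacon wins 17–6.
No candidate beats all others: Citadel beats Iris beats Granite beats Citadel, a majority cycle.

None — there is no Condorcet winner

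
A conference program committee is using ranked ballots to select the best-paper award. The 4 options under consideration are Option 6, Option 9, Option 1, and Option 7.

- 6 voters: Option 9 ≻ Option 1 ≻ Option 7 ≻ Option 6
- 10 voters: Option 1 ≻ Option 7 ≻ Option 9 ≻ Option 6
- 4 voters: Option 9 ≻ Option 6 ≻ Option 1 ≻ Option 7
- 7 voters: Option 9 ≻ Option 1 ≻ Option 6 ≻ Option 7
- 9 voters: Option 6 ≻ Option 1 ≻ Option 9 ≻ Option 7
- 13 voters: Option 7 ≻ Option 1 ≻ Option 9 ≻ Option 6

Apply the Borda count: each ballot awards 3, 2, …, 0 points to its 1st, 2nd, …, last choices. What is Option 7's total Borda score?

65

Borda scores:
  Option 6: 6·0 + 10·0 + 4·2 + 7·1 + 9·3 + 13·0 = 42
  Option 9: 6·3 + 10·1 + 4·3 + 7·3 + 9·1 + 13·1 = 83
  Option 1: 6·2 + 10·3 + 4·1 + 7·2 + 9·2 + 13·2 = 104
  Option 7: 6·1 + 10·2 + 4·0 + 7·0 + 9·0 + 13·3 = 65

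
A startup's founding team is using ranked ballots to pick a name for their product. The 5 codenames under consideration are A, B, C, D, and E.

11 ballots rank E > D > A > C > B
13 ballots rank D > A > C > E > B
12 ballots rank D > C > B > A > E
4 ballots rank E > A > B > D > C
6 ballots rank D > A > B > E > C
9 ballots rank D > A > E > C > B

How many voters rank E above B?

Ballots ranking E above B: 11+13+4+9 = 37.
Ballots ranking B above E: 12+6 = 18.
So 37 of 55 voters prefer E to B.

37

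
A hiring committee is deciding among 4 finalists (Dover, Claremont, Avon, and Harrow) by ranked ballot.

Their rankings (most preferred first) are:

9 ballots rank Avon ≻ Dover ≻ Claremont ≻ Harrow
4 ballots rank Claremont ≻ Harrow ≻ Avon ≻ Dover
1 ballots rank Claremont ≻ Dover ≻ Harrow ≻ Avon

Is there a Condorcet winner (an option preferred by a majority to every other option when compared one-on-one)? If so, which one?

Avon

Head-to-head results (14 voters total):
Dover vs Claremont: Dover wins 9–5.
Dover vs Avon: Avon wins 13–1.
Dover vs Harrow: Dover wins 10–4.
Claremont vs Avon: Avon wins 9–5.
Claremont vs Harrow: Claremont wins 14–0.
Avon vs Harrow: Avon wins 9–5.
Avon beats each rival — Dover (13–1), Claremont (9–5), Harrow (9–5) — so Avon is the Condorcet winner.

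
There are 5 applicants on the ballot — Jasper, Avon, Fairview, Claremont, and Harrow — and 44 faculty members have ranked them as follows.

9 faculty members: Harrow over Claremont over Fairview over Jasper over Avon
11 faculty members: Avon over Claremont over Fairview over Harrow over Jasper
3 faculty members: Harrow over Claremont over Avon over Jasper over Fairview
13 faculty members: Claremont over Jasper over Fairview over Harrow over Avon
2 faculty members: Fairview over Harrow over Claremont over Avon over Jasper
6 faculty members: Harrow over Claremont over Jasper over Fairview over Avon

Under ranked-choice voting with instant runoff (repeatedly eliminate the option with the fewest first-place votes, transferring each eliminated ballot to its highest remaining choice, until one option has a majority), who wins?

Round 1: Harrow 18, Claremont 13, Avon 11, Fairview 2, Jasper 0. Jasper has the fewest and is eliminated.
Round 2: Harrow 18, Claremont 13, Avon 11, Fairview 2. Fairview has the fewest and is eliminated.
Round 3: Harrow 20, Claremont 13, Avon 11. Avon has the fewest and is eliminated.
Round 4: Claremont 24, Harrow 20. Claremont has a majority.

Claremont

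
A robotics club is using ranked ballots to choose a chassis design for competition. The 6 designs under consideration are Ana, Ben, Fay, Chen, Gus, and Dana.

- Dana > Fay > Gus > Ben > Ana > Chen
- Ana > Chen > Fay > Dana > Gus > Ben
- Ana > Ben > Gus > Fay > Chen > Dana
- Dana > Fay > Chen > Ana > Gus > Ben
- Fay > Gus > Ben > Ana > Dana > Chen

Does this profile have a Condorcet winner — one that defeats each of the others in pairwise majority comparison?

Yes

Head-to-head results (5 voters total):
Ana vs Ben: Ana wins 3–2.
Ana vs Fay: Fay wins 3–2.
Ana vs Chen: Ana wins 4–1.
Ana vs Gus: Ana wins 3–2.
Ana vs Dana: Ana wins 3–2.
Ben vs Fay: Fay wins 4–1.
Ben vs Chen: Ben wins 3–2.
Ben vs Gus: Gus wins 4–1.
Ben vs Dana: Dana wins 3–2.
Fay vs Chen: Fay wins 4–1.
Fay vs Gus: Fay wins 4–1.
Fay vs Dana: Fay wins 3–2.
Chen vs Gus: Gus wins 3–2.
Chen vs Dana: Dana wins 3–2.
Gus vs Dana: Dana wins 3–2.
Fay beats each rival — Ana (3–2), Ben (4–1), Chen (4–1), Gus (4–1), Dana (3–2) — so Fay is the Condorcet winner.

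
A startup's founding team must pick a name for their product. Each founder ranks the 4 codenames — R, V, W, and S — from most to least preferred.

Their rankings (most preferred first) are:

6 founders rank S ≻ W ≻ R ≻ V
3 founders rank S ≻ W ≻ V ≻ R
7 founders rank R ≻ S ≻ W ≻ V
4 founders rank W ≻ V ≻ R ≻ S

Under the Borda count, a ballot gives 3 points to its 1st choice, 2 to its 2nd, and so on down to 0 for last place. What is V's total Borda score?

11

Borda scores:
  R: 6·1 + 3·0 + 7·3 + 4·1 = 31
  V: 6·0 + 3·1 + 7·0 + 4·2 = 11
  W: 6·2 + 3·2 + 7·1 + 4·3 = 37
  S: 6·3 + 3·3 + 7·2 + 4·0 = 41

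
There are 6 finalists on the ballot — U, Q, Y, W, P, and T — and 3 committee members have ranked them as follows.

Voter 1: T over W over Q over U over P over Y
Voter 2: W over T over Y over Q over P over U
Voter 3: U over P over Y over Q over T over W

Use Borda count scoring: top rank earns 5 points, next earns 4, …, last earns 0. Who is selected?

T

Borda scores:
  U: 2 + 0 + 5 = 7
  Q: 3 + 2 + 2 = 7
  Y: 0 + 3 + 3 = 6
  W: 4 + 5 + 0 = 9
  P: 1 + 1 + 4 = 6
  T: 5 + 4 + 1 = 10
T has the highest total.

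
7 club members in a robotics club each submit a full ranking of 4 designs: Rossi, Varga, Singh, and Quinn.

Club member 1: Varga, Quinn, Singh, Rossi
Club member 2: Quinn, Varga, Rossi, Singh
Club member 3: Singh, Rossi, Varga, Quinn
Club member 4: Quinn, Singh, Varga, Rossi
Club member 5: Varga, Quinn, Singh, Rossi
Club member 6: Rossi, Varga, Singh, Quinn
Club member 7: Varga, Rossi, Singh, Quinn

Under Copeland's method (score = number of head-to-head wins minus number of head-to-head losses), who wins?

Varga

Pairwise results:
  Rossi vs Varga: Varga wins 5–2.
  Rossi vs Singh: Singh wins 4–3.
  Rossi vs Quinn: Quinn wins 4–3.
  Varga vs Singh: Varga wins 5–2.
  Varga vs Quinn: Varga wins 5–2.
  Singh vs Quinn: Quinn wins 4–3.
Copeland scores (wins − losses):
  Rossi: 0 − 3 = -3
  Varga: 3 − 0 = 3
  Singh: 1 − 2 = -1
  Quinn: 2 − 1 = 1
Varga has the best Copeland score.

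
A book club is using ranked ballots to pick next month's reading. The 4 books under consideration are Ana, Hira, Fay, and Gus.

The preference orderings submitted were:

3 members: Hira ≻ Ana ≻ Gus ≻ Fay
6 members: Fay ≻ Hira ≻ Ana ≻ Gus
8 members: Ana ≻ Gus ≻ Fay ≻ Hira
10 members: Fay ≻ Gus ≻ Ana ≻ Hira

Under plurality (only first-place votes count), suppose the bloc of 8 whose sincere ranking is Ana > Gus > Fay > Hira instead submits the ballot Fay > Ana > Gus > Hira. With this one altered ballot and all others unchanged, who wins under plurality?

First-place totals with the altered ballot: Ana 0, Hira 3, Fay 24, Gus 0.
The winner is unchanged: still Fay.

Fay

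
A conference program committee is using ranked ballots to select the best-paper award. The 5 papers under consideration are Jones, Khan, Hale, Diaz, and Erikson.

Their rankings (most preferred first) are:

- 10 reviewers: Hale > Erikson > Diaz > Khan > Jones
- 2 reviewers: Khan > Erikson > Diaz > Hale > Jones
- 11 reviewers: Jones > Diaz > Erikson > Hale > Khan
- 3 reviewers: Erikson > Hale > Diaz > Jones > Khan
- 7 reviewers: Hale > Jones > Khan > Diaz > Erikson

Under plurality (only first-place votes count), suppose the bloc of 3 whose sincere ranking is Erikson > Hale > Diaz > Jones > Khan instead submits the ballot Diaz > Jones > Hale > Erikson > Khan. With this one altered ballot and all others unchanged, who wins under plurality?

First-place totals with the altered ballot: Jones 11, Khan 2, Hale 17, Diaz 3, Erikson 0.
The winner is unchanged: still Hale.

Hale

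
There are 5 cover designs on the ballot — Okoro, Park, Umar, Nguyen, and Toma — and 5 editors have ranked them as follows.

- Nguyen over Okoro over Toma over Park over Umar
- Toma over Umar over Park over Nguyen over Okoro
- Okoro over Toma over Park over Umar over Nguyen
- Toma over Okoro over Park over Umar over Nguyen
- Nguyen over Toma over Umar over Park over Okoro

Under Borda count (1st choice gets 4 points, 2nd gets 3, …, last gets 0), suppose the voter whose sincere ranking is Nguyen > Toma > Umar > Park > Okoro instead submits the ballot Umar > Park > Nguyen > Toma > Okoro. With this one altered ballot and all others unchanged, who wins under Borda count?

Borda totals with the altered ballot: Okoro 10, Park 10, Umar 9, Nguyen 7, Toma 14.
The winner is unchanged: still Toma.

Toma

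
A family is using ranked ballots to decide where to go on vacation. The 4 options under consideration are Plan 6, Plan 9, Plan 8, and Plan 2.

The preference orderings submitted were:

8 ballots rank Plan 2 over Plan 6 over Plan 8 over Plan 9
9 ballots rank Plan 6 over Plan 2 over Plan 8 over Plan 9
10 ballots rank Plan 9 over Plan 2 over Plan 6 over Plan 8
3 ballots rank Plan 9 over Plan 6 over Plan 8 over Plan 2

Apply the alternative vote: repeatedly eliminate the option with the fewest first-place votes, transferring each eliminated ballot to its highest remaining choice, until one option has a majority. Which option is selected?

Round 1: Plan 9 13, Plan 6 9, Plan 2 8, Plan 8 0. Plan 8 has the fewest and is eliminated.
Round 2: Plan 9 13, Plan 6 9, Plan 2 8. Plan 2 has the fewest and is eliminated.
Round 3: Plan 6 17, Plan 9 13. Plan 6 has a majority.

Plan 6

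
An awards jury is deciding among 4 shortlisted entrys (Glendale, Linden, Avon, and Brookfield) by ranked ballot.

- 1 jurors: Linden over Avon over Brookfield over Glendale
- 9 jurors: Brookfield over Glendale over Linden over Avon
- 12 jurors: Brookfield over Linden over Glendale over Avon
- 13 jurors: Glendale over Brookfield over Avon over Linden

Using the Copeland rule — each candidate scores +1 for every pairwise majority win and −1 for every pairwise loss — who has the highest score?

Brookfield

Pairwise results:
  Glendale vs Linden: Glendale wins 22–13.
  Glendale vs Avon: Glendale wins 34–1.
  Glendale vs Brookfield: Brookfield wins 22–13.
  Linden vs Avon: Linden wins 22–13.
  Linden vs Brookfield: Brookfield wins 34–1.
  Avon vs Brookfield: Brookfield wins 34–1.
Copeland scores (wins − losses):
  Glendale: 2 − 1 = 1
  Linden: 1 − 2 = -1
  Avon: 0 − 3 = -3
  Brookfield: 3 − 0 = 3
Brookfield has the best Copeland score.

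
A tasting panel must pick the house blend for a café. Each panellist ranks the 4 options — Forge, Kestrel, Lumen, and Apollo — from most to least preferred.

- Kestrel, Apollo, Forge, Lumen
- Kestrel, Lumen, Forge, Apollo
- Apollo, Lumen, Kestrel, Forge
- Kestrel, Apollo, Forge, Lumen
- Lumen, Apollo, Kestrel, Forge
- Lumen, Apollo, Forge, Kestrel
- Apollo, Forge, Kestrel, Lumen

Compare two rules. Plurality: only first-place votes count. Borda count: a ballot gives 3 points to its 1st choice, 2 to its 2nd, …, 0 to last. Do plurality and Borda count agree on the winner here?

No

Plurality first-place counts: Forge 0, Kestrel 3, Lumen 2, Apollo 2 → Kestrel.
Borda totals: Forge 6, Kestrel 12, Lumen 10, Apollo 14 → Apollo.
The two rules disagree: plurality picks Kestrel, Borda picks Apollo.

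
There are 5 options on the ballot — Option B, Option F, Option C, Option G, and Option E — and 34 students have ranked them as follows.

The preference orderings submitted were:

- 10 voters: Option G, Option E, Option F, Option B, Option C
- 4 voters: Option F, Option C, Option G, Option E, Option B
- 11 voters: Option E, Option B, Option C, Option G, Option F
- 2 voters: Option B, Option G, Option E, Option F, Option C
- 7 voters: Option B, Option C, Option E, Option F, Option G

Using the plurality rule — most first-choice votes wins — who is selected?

First-place vote totals:
  Option B: 9
  Option F: 4
  Option C: 0
  Option G: 10
  Option E: 11
Option E has the most first-place votes.

Option E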